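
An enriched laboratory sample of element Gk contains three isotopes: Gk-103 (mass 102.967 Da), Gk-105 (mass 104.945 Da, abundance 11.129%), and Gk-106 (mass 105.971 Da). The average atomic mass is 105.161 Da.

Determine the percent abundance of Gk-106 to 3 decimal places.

The remaining 88.871% is split between Gk-103 (fraction x) and Gk-106 (fraction 0.88871 − x).
Substituting: 102.967x + 105.971(0.88871 − x) = 93.48167095
(102.967 − 105.971)x = -0.69581646  ⇒  x = 0.23163, y = 0.65708
Gk-103: 23.163%, Gk-106: 65.708%.

65.708%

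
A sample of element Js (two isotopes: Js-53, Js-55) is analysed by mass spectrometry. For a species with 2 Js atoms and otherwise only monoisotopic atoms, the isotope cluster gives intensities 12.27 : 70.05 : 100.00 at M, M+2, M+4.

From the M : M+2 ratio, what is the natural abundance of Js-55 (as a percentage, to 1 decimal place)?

74.1%

Let p = fractional abundance of Js-53. I(M+2)/I(M) = [C(2,1)·p^1·(1−p)] / p^2 = 2·(1−p)/p = 70.05/12.27 = 5.7090
(1−p)/p = 5.7090/2 = 2.8545  ⇒  p = 1/(1 + 2.8545) = 0.2594
Js-53: 25.9%, Js-55: 74.1%.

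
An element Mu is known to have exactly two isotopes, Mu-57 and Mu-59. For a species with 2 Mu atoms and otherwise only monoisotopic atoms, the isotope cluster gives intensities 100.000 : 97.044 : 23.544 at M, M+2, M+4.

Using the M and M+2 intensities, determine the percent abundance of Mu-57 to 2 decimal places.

67.33%

Let p = fractional abundance of Mu-57. I(M+2)/I(M) = [C(2,1)·p^1·(1−p)] / p^2 = 2·(1−p)/p = 97.044/100.000 = 0.9704
(1−p)/p = 0.9704/2 = 0.4852  ⇒  p = 1/(1 + 0.4852) = 0.6733
Mu-57: 67.33%, Mu-59: 32.67%.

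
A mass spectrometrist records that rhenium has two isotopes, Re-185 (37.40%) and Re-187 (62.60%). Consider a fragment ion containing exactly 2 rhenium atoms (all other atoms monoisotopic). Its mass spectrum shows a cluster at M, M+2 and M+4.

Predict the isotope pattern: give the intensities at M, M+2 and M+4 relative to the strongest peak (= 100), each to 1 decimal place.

Expanding (0.3740 + 0.6260)^2:
P(M) = 0.3740^2 = 0.139876
P(M+2) = 2 × 0.3740^1 × 0.6260^1 = 0.468248
P(M+4) = 0.6260^2 = 0.391876
The M+2 peak is largest (0.468248); scaling to 100 gives 29.9 : 100.0 : 83.7.

29.9 : 100.0 : 83.7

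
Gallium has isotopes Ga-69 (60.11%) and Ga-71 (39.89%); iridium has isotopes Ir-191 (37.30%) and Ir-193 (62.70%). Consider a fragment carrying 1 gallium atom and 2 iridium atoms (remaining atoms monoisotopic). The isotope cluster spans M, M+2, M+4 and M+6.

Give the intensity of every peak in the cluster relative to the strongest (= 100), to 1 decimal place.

Gallium pattern (n=1): 0.6011 : 0.3989
Iridium pattern (n=2): 0.139129 : 0.467742 : 0.393129
Convolve the two distributions (both contribute in 2-u steps):
  M: 0.6011×0.139129 = 0.083630
  M+2: 0.6011×0.467742 + 0.3989×0.139129 = 0.336658
  M+4: 0.6011×0.393129 + 0.3989×0.467742 = 0.422892
  M+6: 0.3989×0.393129 = 0.156819
Scale to base peak (0.422892) = 100: 19.8 : 79.6 : 100.0 : 37.1

19.8 : 79.6 : 100.0 : 37.1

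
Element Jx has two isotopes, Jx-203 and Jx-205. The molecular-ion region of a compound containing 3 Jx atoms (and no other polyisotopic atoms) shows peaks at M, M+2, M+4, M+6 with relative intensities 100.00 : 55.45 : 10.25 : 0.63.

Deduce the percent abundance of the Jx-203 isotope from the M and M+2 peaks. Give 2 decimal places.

84.40%

If p is the fraction of Jx that is Jx-203, then I(M+2)/I(M) = [C(3,1)·p^2·(1−p)] / p^3 = 3·(1−p)/p = 55.45/100.00 = 0.5545
(1−p)/p = 0.5545/3 = 0.1848  ⇒  p = 1/(1 + 0.1848) = 0.8440
Jx-203: 84.40%, Jx-205: 15.60%.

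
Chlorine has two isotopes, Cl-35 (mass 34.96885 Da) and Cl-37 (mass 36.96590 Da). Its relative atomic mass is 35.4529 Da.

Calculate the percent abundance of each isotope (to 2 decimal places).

Cl-35: 75.76%, Cl-37: 24.24%

Let x be the fractional abundance of Cl-35; then Cl-37 has abundance 1 − x.
34.96885·x + 36.96590·(1 − x) = 35.4529
(34.96885 − 36.96590)·x = 35.4529 − 36.96590
x = -1.51300 / -1.99705 = 0.75762 → 75.76% Cl-35, 24.24% Cl-37.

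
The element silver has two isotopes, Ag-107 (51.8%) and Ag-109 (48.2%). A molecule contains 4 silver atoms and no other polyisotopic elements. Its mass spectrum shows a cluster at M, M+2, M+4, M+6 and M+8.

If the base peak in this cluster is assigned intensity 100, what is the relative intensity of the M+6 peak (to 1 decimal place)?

Binomial terms of (0.518 + 0.482)^4: M 0.0720, M+2 0.2680, M+4 0.3740, M+6 0.2320, M+8 0.0540 → M+4 is the base peak.
P(M+4) = C(4,2) × 0.518^2 × 0.482^2 = 6 × 0.268324 × 0.232324 = 0.374029 (base)
P(M+6) = C(4,3) × 0.518^1 × 0.482^3 = 4 × 0.5180 × 0.11198017 = 0.232023
Relative intensity = 0.232023 / 0.374029 × 100 = 62.0

62.0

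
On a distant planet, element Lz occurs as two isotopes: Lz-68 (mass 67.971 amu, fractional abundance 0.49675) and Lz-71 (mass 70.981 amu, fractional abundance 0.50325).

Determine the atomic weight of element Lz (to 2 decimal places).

69.49 amu

Ar = Σ fᵢ·mᵢ = 0.49675 × 67.971 + 0.50325 × 70.981
= 33.7646 + 35.7212 = 69.4858 amu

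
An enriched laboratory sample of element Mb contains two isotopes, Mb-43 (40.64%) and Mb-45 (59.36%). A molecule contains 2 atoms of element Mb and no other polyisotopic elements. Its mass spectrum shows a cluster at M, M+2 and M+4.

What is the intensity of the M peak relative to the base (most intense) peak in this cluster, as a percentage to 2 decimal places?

Term probabilities: M 0.1652, M+2 0.4825, M+4 0.3524. Base peak = M+2.
P(M+2) = C(2,1) × 0.4064^1 × 0.5936^1 = 2 × 0.4064 × 0.5936 = 0.482478 (base)
P(M) = C(2,0) × 0.4064^2 × 0.5936^0 = 1 × 0.16516096 × 1.0000 = 0.165161
Relative intensity = 0.165161 / 0.482478 × 100 = 34.23

34.23%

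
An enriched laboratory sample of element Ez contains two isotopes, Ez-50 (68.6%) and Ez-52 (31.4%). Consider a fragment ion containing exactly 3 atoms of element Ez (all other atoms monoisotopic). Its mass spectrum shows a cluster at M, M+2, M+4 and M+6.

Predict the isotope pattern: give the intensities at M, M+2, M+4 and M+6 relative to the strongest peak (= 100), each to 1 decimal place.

Each Ez atom is independently Ez-50 (p = 0.686) or Ez-52 (q = 0.314); the cluster is the binomial expansion (p + q)^3.
P(M) = 0.686^3 = 0.322829
P(M+2) = 3 × 0.686^2 × 0.314^1 = 0.443301
P(M+4) = 3 × 0.686^1 × 0.314^2 = 0.202911
P(M+6) = 0.314^3 = 0.030959
The M+2 peak is largest (0.443301); scaling to 100 gives 72.8 : 100.0 : 45.8 : 7.0.

72.8 : 100.0 : 45.8 : 7.0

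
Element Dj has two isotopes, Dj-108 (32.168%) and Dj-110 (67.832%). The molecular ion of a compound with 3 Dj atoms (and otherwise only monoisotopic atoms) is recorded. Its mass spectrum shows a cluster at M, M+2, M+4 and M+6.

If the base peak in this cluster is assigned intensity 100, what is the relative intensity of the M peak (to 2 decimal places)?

Binomial terms of (0.32168 + 0.67832)^3: M 0.0333, M+2 0.2106, M+4 0.4440, M+6 0.3121 → M+4 is the base peak.
P(M+4) = C(3,2) × 0.32168^1 × 0.67832^2 = 3 × 0.32168 × 0.46011802 = 0.444032 (base)
P(M) = C(3,0) × 0.32168^3 × 0.67832^0 = 1 × 0.03328681 × 1.0000 = 0.033287
Relative intensity = 0.033287 / 0.444032 × 100 = 7.50

7.50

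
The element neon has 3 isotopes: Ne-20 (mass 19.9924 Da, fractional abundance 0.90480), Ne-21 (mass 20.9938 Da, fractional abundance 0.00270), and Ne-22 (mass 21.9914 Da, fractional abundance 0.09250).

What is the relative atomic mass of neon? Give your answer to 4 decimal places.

Ar = Σ fᵢ·mᵢ = 0.90480 × 19.9924 + 0.00270 × 20.9938 + 0.09250 × 21.9914
= 18.08912 + 0.05668 + 2.03420 = 20.18000 Da

20.1800 Da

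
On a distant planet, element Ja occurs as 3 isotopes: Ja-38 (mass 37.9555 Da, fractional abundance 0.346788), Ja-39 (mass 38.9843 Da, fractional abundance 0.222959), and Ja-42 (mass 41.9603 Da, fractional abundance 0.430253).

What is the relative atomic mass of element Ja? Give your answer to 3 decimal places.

39.908 Da

The abundance-weighted mean is 0.346788 × 37.9555 + 0.222959 × 38.9843 + 0.430253 × 41.9603
= 13.16251 + 8.69190 + 18.05354 = 39.90795 Da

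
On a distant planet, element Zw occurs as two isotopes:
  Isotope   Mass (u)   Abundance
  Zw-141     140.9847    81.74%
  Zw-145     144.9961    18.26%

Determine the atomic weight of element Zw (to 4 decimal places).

141.7172 u

Average mass = Σ (abundance × isotope mass) = 0.8174 × 140.9847 + 0.1826 × 144.9961
= 115.24089 + 26.47629 = 141.71718 u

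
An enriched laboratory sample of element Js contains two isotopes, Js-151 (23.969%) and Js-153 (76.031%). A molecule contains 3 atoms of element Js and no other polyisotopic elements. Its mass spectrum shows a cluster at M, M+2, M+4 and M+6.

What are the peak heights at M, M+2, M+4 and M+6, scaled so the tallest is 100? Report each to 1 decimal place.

3.1 : 29.8 : 94.6 : 100.0

Each Js atom is independently Js-151 (p = 0.23969) or Js-153 (q = 0.76031); the cluster is the binomial expansion (p + q)^3.
P(M) = 0.23969^3 = 0.013771
P(M+2) = 3 × 0.23969^2 × 0.76031^1 = 0.131042
P(M+4) = 3 × 0.23969^1 × 0.76031^2 = 0.415674
P(M+6) = 0.76031^3 = 0.439513
The M+6 peak is largest (0.439513); scaling to 100 gives 3.1 : 29.8 : 94.6 : 100.0.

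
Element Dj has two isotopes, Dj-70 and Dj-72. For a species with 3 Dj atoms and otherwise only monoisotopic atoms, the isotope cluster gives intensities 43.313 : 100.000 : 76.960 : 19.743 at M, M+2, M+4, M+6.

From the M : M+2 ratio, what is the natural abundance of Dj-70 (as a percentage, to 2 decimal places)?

Write p for the Dj-70 fraction. I(M+2)/I(M) = [C(3,1)·p^2·(1−p)] / p^3 = 3·(1−p)/p = 100.000/43.313 = 2.3088
(1−p)/p = 2.3088/3 = 0.7696  ⇒  p = 1/(1 + 0.7696) = 0.5651
Dj-70: 56.51%, Dj-72: 43.49%.

56.51%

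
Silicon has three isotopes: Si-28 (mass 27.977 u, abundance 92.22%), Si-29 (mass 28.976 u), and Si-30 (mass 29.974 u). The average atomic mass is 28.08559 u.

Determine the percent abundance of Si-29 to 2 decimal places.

Let x and y be the fractions of Si-29 and Si-30. Then x + y = 1 − 0.9222 = 0.0778 and 28.976x + 29.974y = 28.08559 − 0.9222×27.977 = 2.2852006.
Substituting: 28.976x + 29.974(0.0778 − x) = 2.2852006
(28.976 − 29.974)x = -0.0467766  ⇒  x = 0.04687, y = 0.03093
Si-29: 4.69%, Si-30: 3.09%.

4.69%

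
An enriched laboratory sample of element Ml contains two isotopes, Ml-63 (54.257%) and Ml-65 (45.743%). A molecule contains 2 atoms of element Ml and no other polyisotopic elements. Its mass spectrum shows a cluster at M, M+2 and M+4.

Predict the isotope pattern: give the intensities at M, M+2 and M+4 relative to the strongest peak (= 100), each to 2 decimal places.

59.31 : 100.00 : 42.15

Expanding (0.54257 + 0.45743)^2:
P(M) = 0.54257^2 = 0.294382
P(M+2) = 2 × 0.54257^1 × 0.45743^1 = 0.496376
P(M+4) = 0.45743^2 = 0.209242
The M+2 peak is largest (0.496376); scaling to 100 gives 59.31 : 100.00 : 42.15.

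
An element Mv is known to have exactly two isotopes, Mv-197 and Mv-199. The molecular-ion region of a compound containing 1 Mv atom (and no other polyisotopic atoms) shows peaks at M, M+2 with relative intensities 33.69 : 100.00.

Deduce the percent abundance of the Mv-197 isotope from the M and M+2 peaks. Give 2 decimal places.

Write p for the Mv-197 fraction. I(M+2)/I(M) = [C(1,1)·p^0·(1−p)] / p^1 = 1·(1−p)/p = 100.00/33.69 = 2.9682
(1−p)/p = 2.9682/1 = 2.9682  ⇒  p = 1/(1 + 2.9682) = 0.2520
Mv-197: 25.20%, Mv-199: 74.80%.

25.20%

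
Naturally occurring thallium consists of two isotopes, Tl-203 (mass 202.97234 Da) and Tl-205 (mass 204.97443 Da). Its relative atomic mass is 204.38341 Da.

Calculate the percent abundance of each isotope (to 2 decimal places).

Writing the weighted mean with unknown fraction x of Tl-203:
202.97234·x + 204.97443·(1 − x) = 204.38341
(202.97234 − 204.97443)·x = 204.38341 − 204.97443
x = -0.59102 / -2.00209 = 0.29520 → 29.52% Tl-203, 70.48% Tl-205.

Tl-203: 29.52%, Tl-205: 70.48%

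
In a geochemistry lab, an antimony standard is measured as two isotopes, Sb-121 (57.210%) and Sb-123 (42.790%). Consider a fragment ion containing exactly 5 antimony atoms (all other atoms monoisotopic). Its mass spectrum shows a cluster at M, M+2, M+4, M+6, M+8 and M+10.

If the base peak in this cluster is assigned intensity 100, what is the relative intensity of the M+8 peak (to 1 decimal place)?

Binomial terms of (0.57210 + 0.42790)^5: M 0.0613, M+2 0.2292, M+4 0.3428, M+6 0.2564, M+8 0.0959, M+10 0.0143 → M+4 is the base peak.
P(M+4) = C(5,2) × 0.57210^3 × 0.42790^2 = 10 × 0.18724742 × 0.18309841 = 0.342847 (base)
P(M+8) = C(5,4) × 0.57210^1 × 0.42790^4 = 5 × 0.5721 × 0.03352503 = 0.095898
Relative intensity = 0.095898 / 0.342847 × 100 = 28.0

28.0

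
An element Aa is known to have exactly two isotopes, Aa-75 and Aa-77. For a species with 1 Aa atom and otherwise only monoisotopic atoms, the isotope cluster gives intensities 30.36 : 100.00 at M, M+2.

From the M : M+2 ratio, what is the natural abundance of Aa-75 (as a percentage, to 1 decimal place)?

23.3%

Let p = fractional abundance of Aa-75. I(M+2)/I(M) = [C(1,1)·p^0·(1−p)] / p^1 = 1·(1−p)/p = 100.00/30.36 = 3.2938
(1−p)/p = 3.2938/1 = 3.2938  ⇒  p = 1/(1 + 3.2938) = 0.2329
Aa-75: 23.3%, Aa-77: 76.7%.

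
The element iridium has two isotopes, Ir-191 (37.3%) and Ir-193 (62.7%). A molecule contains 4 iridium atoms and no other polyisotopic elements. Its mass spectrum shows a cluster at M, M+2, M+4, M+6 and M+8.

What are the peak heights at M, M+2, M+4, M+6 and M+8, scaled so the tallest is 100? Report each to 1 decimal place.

5.3 : 35.4 : 89.2 : 100.0 : 42.0

The 4 Ir atoms are independent, so intensities follow the terms of (0.373 + 0.627)^4.
P(M) = 0.373^4 = 0.019357
P(M+2) = 4 × 0.373^3 × 0.627^1 = 0.130153
P(M+4) = 6 × 0.373^2 × 0.627^2 = 0.328174
P(M+6) = 4 × 0.373^1 × 0.627^3 = 0.367766
P(M+8) = 0.627^4 = 0.154550
The M+6 peak is largest (0.367766); scaling to 100 gives 5.3 : 35.4 : 89.2 : 100.0 : 42.0.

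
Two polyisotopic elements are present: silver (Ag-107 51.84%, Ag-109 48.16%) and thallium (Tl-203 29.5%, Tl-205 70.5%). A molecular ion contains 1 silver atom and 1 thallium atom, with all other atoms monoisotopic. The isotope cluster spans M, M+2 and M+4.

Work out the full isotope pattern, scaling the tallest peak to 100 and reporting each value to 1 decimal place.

Silver pattern (n=1): 0.5184 : 0.4816
Thallium pattern (n=1): 0.2950 : 0.7050
Convolve the two distributions (both contribute in 2-u steps):
  M: 0.5184×0.2950 = 0.152928
  M+2: 0.5184×0.7050 + 0.4816×0.2950 = 0.507544
  M+4: 0.4816×0.7050 = 0.339528
Scale to base peak (0.507544) = 100: 30.1 : 100.0 : 66.9

30.1 : 100.0 : 66.9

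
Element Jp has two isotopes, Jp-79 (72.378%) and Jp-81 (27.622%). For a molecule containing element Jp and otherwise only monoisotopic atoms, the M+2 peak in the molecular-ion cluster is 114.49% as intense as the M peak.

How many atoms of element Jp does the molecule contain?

3

The M+2/M ratio from n Jp atoms is n · q/p = n · 0.27622/0.72378.
n = 1.1449 × 0.72378/0.27622 = 3.00 ≈ 3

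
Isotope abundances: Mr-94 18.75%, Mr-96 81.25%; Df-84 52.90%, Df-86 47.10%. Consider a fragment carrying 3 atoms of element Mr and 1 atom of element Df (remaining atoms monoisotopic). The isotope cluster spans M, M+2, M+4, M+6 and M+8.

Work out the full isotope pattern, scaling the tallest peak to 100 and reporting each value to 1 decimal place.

Element Mr pattern (n=3): 0.0065918 : 0.08569336 : 0.37133789 : 0.53637695
Element Df pattern (n=1): 0.5290 : 0.4710
Convolve the two distributions (both contribute in 2-u steps):
  M: 0.0065918×0.5290 = 0.003487
  M+2: 0.0065918×0.4710 + 0.08569336×0.5290 = 0.048437
  M+4: 0.08569336×0.4710 + 0.37133789×0.5290 = 0.236799
  M+6: 0.37133789×0.4710 + 0.53637695×0.5290 = 0.458644
  M+8: 0.53637695×0.4710 = 0.252634
Scale to base peak (0.458644) = 100: 0.8 : 10.6 : 51.6 : 100.0 : 55.1

0.8 : 10.6 : 51.6 : 100.0 : 55.1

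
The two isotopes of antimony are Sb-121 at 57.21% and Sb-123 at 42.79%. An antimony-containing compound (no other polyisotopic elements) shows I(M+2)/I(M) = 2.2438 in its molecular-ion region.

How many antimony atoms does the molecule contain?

3

For n independent Sb atoms, I(M+2)/I(M) = n · (abundance Sb-123) / (abundance Sb-121) = n · 0.4279/0.5721.
n = 2.2438 × 0.5721/0.4279 = 3.00 ≈ 3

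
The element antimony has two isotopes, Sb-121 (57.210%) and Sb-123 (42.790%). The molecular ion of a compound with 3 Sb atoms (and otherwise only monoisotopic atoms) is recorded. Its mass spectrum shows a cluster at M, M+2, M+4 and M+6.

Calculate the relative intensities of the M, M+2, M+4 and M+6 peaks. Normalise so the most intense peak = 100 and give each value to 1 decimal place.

44.6 : 100.0 : 74.8 : 18.6

Each Sb atom is independently Sb-121 (p = 0.57210) or Sb-123 (q = 0.42790); the cluster is the binomial expansion (p + q)^3.
P(M) = 0.57210^3 = 0.187247
P(M+2) = 3 × 0.57210^2 × 0.42790^1 = 0.420153
P(M+4) = 3 × 0.57210^1 × 0.42790^2 = 0.314252
P(M+6) = 0.42790^3 = 0.078348
The M+2 peak is largest (0.420153); scaling to 100 gives 44.6 : 100.0 : 74.8 : 18.6.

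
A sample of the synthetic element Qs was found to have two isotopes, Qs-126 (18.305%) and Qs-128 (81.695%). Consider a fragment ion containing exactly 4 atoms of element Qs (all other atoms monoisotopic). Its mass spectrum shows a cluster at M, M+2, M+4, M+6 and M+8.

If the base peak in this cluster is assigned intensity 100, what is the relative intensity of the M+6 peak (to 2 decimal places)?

Binomial terms of (0.18305 + 0.81695)^4: M 0.0011, M+2 0.0200, M+4 0.1342, M+6 0.3992, M+8 0.4454 → M+8 is the base peak.
P(M+8) = C(4,4) × 0.18305^0 × 0.81695^4 = 1 × 1.0000 × 0.44543251 = 0.445433 (base)
P(M+6) = C(4,3) × 0.18305^1 × 0.81695^3 = 4 × 0.18305 × 0.5452384 = 0.399224
Relative intensity = 0.399224 / 0.445433 × 100 = 89.63

89.63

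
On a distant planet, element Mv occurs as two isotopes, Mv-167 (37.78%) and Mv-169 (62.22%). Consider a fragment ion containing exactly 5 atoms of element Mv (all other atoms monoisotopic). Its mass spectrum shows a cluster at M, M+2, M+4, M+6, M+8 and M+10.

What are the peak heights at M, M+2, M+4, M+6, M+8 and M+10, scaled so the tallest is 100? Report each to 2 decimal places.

Expanding (0.3778 + 0.6222)^5:
P(M) = 0.3778^5 = 0.007697
P(M+2) = 5 × 0.3778^4 × 0.6222^1 = 0.063379
P(M+4) = 10 × 0.3778^3 × 0.6222^2 = 0.208759
P(M+6) = 10 × 0.3778^2 × 0.6222^3 = 0.343806
P(M+8) = 5 × 0.3778^1 × 0.6222^4 = 0.283108
P(M+10) = 0.6222^5 = 0.093250
The M+6 peak is largest (0.343806); scaling to 100 gives 2.24 : 18.43 : 60.72 : 100.00 : 82.35 : 27.12.

2.24 : 18.43 : 60.72 : 100.00 : 82.35 : 27.12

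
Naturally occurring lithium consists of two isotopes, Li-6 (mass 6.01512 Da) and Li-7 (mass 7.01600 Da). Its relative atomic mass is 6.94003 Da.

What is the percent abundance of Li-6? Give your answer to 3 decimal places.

With x = fraction of Li-6 (so Li-7 is 1 − x):
6.01512·x + 7.01600·(1 − x) = 6.94003
(6.01512 − 7.01600)·x = 6.94003 − 7.01600
x = -0.07597 / -1.00088 = 0.07590 → 7.590% Li-6, 92.410% Li-7.

7.590%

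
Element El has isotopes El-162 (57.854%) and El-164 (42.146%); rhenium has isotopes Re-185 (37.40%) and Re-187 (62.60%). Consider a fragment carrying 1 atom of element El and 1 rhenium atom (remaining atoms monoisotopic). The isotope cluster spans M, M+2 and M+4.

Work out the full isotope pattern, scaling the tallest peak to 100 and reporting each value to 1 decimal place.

Element El pattern (n=1): 0.57854 : 0.42146
Rhenium pattern (n=1): 0.3740 : 0.6260
Convolve the two distributions (both contribute in 2-u steps):
  M: 0.57854×0.3740 = 0.216374
  M+2: 0.57854×0.6260 + 0.42146×0.3740 = 0.519792
  M+4: 0.42146×0.6260 = 0.263834
Scale to base peak (0.519792) = 100: 41.6 : 100.0 : 50.8

41.6 : 100.0 : 50.8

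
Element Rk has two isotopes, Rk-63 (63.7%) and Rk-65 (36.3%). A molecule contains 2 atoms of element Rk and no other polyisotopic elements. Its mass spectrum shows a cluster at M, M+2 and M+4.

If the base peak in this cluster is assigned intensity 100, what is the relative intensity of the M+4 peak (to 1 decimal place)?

Term probabilities: M 0.4058, M+2 0.4625, M+4 0.1318. Base peak = M+2.
P(M+2) = C(2,1) × 0.637^1 × 0.363^1 = 2 × 0.6370 × 0.3630 = 0.462462 (base)
P(M+4) = C(2,2) × 0.637^0 × 0.363^2 = 1 × 1.0000 × 0.131769 = 0.131769
Relative intensity = 0.131769 / 0.462462 × 100 = 28.5

28.5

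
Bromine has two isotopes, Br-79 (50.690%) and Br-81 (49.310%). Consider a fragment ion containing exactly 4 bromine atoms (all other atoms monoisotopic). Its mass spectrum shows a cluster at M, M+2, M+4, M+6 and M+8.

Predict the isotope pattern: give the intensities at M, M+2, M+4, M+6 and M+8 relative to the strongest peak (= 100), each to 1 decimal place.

The 4 Br atoms are independent, so intensities follow the terms of (0.50690 + 0.49310)^4.
P(M) = 0.50690^4 = 0.066022
P(M+2) = 4 × 0.50690^3 × 0.49310^1 = 0.256899
P(M+4) = 6 × 0.50690^2 × 0.49310^2 = 0.374857
P(M+6) = 4 × 0.50690^1 × 0.49310^3 = 0.243101
P(M+8) = 0.49310^4 = 0.059121
The M+4 peak is largest (0.374857); scaling to 100 gives 17.6 : 68.5 : 100.0 : 64.9 : 15.8.

17.6 : 68.5 : 100.0 : 64.9 : 15.8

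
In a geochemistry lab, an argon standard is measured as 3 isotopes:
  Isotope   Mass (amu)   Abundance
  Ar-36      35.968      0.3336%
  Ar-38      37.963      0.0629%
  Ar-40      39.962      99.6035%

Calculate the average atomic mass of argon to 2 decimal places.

The abundance-weighted mean is 0.003336 × 35.968 + 0.000629 × 37.963 + 0.996035 × 39.962
= 0.1200 + 0.0239 + 39.8036 = 39.9475 amu

39.95 amu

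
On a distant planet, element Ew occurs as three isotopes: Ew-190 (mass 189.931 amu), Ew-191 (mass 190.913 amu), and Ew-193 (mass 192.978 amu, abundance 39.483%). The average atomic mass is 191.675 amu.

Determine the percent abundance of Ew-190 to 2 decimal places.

Let x and y be the fractions of Ew-190 and Ew-191. Then x + y = 1 − 0.39483 = 0.60517 and 189.931x + 190.913y = 191.675 − 0.39483×192.978 = 115.48149626.
Substituting: 189.931x + 190.913(0.60517 − x) = 115.48149626
(189.931 − 190.913)x = -0.05332395  ⇒  x = 0.05430, y = 0.55087
Ew-190: 5.43%, Ew-191: 55.09%.

5.43%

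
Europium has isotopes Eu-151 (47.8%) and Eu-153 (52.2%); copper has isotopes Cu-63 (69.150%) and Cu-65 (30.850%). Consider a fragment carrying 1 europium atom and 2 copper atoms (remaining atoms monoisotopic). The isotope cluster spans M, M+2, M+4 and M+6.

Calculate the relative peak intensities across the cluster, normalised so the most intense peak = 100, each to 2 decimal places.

Europium pattern (n=1): 0.4780 : 0.5220
Copper pattern (n=2): 0.47817225 : 0.4266555 : 0.09517225
Convolve the two distributions (both contribute in 2-u steps):
  M: 0.4780×0.47817225 = 0.228566
  M+2: 0.4780×0.4266555 + 0.5220×0.47817225 = 0.453547
  M+4: 0.4780×0.09517225 + 0.5220×0.4266555 = 0.268207
  M+6: 0.5220×0.09517225 = 0.049680
Scale to base peak (0.453547) = 100: 50.40 : 100.00 : 59.14 : 10.95

50.40 : 100.00 : 59.14 : 10.95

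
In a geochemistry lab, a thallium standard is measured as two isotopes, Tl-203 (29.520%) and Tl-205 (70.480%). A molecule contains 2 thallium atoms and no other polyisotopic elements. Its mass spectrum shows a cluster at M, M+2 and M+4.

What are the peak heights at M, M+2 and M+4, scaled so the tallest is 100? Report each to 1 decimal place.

Expanding (0.29520 + 0.70480)^2:
P(M) = 0.29520^2 = 0.087143
P(M+2) = 2 × 0.29520^1 × 0.70480^1 = 0.416114
P(M+4) = 0.70480^2 = 0.496743
The M+4 peak is largest (0.496743); scaling to 100 gives 17.5 : 83.8 : 100.0.

17.5 : 83.8 : 100.0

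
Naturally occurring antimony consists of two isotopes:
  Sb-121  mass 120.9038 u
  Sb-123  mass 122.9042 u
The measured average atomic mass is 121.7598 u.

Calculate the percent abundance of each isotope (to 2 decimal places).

Sb-121: 57.21%, Sb-123: 42.79%

With x = fraction of Sb-121 (so Sb-123 is 1 − x):
120.9038·x + 122.9042·(1 − x) = 121.7598
(120.9038 − 122.9042)·x = 121.7598 − 122.9042
x = -1.1444 / -2.0004 = 0.57209 → 57.21% Sb-121, 42.79% Sb-123.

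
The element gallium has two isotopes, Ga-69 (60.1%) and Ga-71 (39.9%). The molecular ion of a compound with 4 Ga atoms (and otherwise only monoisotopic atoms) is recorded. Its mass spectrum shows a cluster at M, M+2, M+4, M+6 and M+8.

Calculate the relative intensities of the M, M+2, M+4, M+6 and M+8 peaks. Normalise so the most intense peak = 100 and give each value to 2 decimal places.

37.66 : 100.00 : 99.58 : 44.08 : 7.32

Expanding (0.601 + 0.399)^4:
P(M) = 0.601^4 = 0.130466
P(M+2) = 4 × 0.601^3 × 0.399^1 = 0.346463
P(M+4) = 6 × 0.601^2 × 0.399^2 = 0.345021
P(M+6) = 4 × 0.601^1 × 0.399^3 = 0.152705
P(M+8) = 0.399^4 = 0.025345
The M+2 peak is largest (0.346463); scaling to 100 gives 37.66 : 100.00 : 99.58 : 44.08 : 7.32.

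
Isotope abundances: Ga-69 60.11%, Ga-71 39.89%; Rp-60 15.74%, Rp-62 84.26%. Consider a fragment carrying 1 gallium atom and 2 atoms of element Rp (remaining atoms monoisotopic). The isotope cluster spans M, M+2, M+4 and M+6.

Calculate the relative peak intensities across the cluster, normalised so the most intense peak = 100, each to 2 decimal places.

Gallium pattern (n=1): 0.6011 : 0.3989
Element Rp pattern (n=2): 0.02477476 : 0.26525048 : 0.70997476
Convolve the two distributions (both contribute in 2-u steps):
  M: 0.6011×0.02477476 = 0.014892
  M+2: 0.6011×0.26525048 + 0.3989×0.02477476 = 0.169325
  M+4: 0.6011×0.70997476 + 0.3989×0.26525048 = 0.532574
  M+6: 0.3989×0.70997476 = 0.283209
Scale to base peak (0.532574) = 100: 2.80 : 31.79 : 100.00 : 53.18

2.80 : 31.79 : 100.00 : 53.18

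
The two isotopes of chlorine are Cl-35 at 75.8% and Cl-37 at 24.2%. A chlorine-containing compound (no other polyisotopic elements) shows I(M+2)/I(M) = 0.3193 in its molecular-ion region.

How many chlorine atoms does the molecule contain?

1

The M+2/M ratio from n Cl atoms is n · q/p = n · 0.242/0.758.
n = 0.3193 × 0.758/0.242 = 1.00 ≈ 1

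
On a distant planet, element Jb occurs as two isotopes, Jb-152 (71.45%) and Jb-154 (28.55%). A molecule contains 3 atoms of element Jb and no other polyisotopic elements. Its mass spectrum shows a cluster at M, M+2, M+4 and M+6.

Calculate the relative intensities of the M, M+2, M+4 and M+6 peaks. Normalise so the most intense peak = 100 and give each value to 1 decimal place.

Expanding (0.7145 + 0.2855)^3:
P(M) = 0.7145^3 = 0.364760
P(M+2) = 3 × 0.7145^2 × 0.2855^1 = 0.437252
P(M+4) = 3 × 0.7145^1 × 0.2855^2 = 0.174717
P(M+6) = 0.2855^3 = 0.023271
The M+2 peak is largest (0.437252); scaling to 100 gives 83.4 : 100.0 : 40.0 : 5.3.

83.4 : 100.0 : 40.0 : 5.3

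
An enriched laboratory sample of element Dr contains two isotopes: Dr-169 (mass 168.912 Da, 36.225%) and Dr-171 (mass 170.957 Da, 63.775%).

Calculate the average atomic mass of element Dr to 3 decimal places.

Weight each isotope mass by its fractional abundance: 0.36225 × 168.912 + 0.63775 × 170.957
= 61.1884 + 109.0278 = 170.2162 Da

170.216 Da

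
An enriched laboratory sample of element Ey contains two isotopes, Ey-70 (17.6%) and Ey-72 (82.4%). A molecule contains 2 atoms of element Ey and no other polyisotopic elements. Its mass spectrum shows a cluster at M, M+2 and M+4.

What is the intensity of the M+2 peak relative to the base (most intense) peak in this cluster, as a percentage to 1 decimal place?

42.7%

(0.176 + 0.824)^2 gives M 0.0310, M+2 0.2900, M+4 0.6790; the largest is M+4.
P(M+4) = C(2,2) × 0.176^0 × 0.824^2 = 1 × 1.0000 × 0.678976 = 0.678976 (base)
P(M+2) = C(2,1) × 0.176^1 × 0.824^1 = 2 × 0.1760 × 0.8240 = 0.290048
Relative intensity = 0.290048 / 0.678976 × 100 = 42.7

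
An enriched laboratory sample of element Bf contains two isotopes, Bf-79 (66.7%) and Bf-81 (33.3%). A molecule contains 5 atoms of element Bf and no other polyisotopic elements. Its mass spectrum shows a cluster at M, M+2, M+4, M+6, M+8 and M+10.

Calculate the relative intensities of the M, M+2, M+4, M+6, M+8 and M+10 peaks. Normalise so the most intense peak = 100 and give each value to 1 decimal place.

Expanding (0.667 + 0.333)^5:
P(M) = 0.667^5 = 0.132017
P(M+2) = 5 × 0.667^4 × 0.333^1 = 0.329547
P(M+4) = 10 × 0.667^3 × 0.333^2 = 0.329053
P(M+6) = 10 × 0.667^2 × 0.333^3 = 0.164280
P(M+8) = 5 × 0.667^1 × 0.333^4 = 0.041008
P(M+10) = 0.333^5 = 0.004095
The M+2 peak is largest (0.329547); scaling to 100 gives 40.1 : 100.0 : 99.9 : 49.9 : 12.4 : 1.2.

40.1 : 100.0 : 99.9 : 49.9 : 12.4 : 1.2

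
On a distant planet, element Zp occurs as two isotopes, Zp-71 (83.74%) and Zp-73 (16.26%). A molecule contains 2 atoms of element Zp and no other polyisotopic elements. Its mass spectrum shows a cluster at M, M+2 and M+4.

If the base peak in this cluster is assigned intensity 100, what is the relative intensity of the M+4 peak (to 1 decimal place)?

3.8

Binomial terms of (0.8374 + 0.1626)^2: M 0.7012, M+2 0.2723, M+4 0.0264 → M is the base peak.
P(M) = C(2,0) × 0.8374^2 × 0.1626^0 = 1 × 0.70123876 × 1.0000 = 0.701239 (base)
P(M+4) = C(2,2) × 0.8374^0 × 0.1626^2 = 1 × 1.0000 × 0.02643876 = 0.026439
Relative intensity = 0.026439 / 0.701239 × 100 = 3.8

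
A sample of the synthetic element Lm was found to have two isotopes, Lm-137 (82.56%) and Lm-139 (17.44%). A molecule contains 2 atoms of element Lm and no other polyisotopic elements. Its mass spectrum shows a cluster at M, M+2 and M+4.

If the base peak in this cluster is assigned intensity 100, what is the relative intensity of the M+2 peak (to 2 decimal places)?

42.25

(0.8256 + 0.1744)^2 gives M 0.6816, M+2 0.2880, M+4 0.0304; the largest is M.
P(M) = C(2,0) × 0.8256^2 × 0.1744^0 = 1 × 0.68161536 × 1.0000 = 0.681615 (base)
P(M+2) = C(2,1) × 0.8256^1 × 0.1744^1 = 2 × 0.8256 × 0.1744 = 0.287969
Relative intensity = 0.287969 / 0.681615 × 100 = 42.25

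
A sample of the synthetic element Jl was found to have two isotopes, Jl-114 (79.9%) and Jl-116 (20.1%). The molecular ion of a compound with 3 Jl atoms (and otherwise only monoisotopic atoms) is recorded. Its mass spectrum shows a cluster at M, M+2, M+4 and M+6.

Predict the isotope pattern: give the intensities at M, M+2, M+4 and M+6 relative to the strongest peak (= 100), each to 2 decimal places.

100.00 : 75.47 : 18.99 : 1.59

Expanding (0.799 + 0.201)^3:
P(M) = 0.799^3 = 0.510082
P(M+2) = 3 × 0.799^2 × 0.201^1 = 0.384956
P(M+4) = 3 × 0.799^1 × 0.201^2 = 0.096841
P(M+6) = 0.201^3 = 0.008121
The M peak is largest (0.510082); scaling to 100 gives 100.00 : 75.47 : 18.99 : 1.59.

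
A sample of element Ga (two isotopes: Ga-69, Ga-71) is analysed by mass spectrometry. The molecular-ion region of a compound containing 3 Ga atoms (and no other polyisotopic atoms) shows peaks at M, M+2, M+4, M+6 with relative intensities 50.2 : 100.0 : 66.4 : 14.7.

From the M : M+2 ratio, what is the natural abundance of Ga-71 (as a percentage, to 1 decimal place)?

Write p for the Ga-69 fraction. I(M+2)/I(M) = [C(3,1)·p^2·(1−p)] / p^3 = 3·(1−p)/p = 100.0/50.2 = 1.9920
(1−p)/p = 1.9920/3 = 0.6640  ⇒  p = 1/(1 + 0.6640) = 0.6010
Ga-69: 60.1%, Ga-71: 39.9%.

39.9%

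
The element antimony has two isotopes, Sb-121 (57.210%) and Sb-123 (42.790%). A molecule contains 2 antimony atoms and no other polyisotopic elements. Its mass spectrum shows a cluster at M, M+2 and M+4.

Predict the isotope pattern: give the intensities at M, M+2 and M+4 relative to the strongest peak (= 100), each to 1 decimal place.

66.8 : 100.0 : 37.4

Each Sb atom is independently Sb-121 (p = 0.57210) or Sb-123 (q = 0.42790); the cluster is the binomial expansion (p + q)^2.
P(M) = 0.57210^2 = 0.327298
P(M+2) = 2 × 0.57210^1 × 0.42790^1 = 0.489603
P(M+4) = 0.42790^2 = 0.183098
The M+2 peak is largest (0.489603); scaling to 100 gives 66.8 : 100.0 : 37.4.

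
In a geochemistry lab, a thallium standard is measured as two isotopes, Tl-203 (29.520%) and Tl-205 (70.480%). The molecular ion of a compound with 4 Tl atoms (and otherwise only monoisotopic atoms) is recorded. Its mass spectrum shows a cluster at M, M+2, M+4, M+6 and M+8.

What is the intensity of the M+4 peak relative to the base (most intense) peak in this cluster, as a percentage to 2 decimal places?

(0.29520 + 0.70480)^4 gives M 0.0076, M+2 0.0725, M+4 0.2597, M+6 0.4134, M+8 0.2468; the largest is M+6.
P(M+6) = C(4,3) × 0.29520^1 × 0.70480^3 = 4 × 0.2952 × 0.35010449 = 0.413403 (base)
P(M+4) = C(4,2) × 0.29520^2 × 0.70480^2 = 6 × 0.08714304 × 0.49674304 = 0.259726
Relative intensity = 0.259726 / 0.413403 × 100 = 62.83

62.83%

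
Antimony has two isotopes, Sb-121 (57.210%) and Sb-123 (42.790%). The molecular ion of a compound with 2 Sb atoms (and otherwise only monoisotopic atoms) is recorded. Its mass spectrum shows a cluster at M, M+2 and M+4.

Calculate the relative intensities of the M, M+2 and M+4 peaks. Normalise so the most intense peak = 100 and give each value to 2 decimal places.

Expanding (0.57210 + 0.42790)^2:
P(M) = 0.57210^2 = 0.327298
P(M+2) = 2 × 0.57210^1 × 0.42790^1 = 0.489603
P(M+4) = 0.42790^2 = 0.183098
The M+2 peak is largest (0.489603); scaling to 100 gives 66.85 : 100.00 : 37.40.

66.85 : 100.00 : 37.40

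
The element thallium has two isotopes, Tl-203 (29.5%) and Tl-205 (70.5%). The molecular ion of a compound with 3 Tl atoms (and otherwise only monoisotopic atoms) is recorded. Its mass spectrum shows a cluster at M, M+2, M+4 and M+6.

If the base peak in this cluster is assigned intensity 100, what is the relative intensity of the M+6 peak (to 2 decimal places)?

79.66

Binomial terms of (0.295 + 0.705)^3: M 0.0257, M+2 0.1841, M+4 0.4399, M+6 0.3504 → M+4 is the base peak.
P(M+4) = C(3,2) × 0.295^1 × 0.705^2 = 3 × 0.2950 × 0.497025 = 0.439867 (base)
P(M+6) = C(3,3) × 0.295^0 × 0.705^3 = 1 × 1.0000 × 0.35040263 = 0.350403
Relative intensity = 0.350403 / 0.439867 × 100 = 79.66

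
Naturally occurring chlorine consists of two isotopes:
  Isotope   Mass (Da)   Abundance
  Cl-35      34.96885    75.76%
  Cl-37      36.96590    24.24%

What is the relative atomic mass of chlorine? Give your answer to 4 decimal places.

35.4529 Da

Average mass = Σ (abundance × isotope mass) = 0.7576 × 34.96885 + 0.2424 × 36.96590
= 26.492401 + 8.960534 = 35.452935 Da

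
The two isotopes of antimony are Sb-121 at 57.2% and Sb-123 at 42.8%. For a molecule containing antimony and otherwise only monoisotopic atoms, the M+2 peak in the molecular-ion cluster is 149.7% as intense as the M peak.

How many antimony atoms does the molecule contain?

2

For n independent Sb atoms, I(M+2)/I(M) = n · (abundance Sb-123) / (abundance Sb-121) = n · 0.428/0.572.
n = 1.497 × 0.572/0.428 = 2.00 ≈ 2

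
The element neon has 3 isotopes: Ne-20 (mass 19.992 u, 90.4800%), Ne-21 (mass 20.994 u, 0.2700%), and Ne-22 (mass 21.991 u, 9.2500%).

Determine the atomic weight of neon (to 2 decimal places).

The abundance-weighted mean is 0.904800 × 19.992 + 0.002700 × 20.994 + 0.092500 × 21.991
= 18.0888 + 0.0567 + 2.0342 = 20.1797 u

20.18 u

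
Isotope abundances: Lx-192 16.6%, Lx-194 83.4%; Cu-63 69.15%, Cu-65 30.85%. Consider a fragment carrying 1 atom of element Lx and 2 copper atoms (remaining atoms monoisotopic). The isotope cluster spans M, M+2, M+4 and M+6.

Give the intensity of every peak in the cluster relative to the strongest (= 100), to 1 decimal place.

16.9 : 100.0 : 79.1 : 16.9

Element Lx pattern (n=1): 0.1660 : 0.8340
Copper pattern (n=2): 0.47817225 : 0.4266555 : 0.09517225
Convolve the two distributions (both contribute in 2-u steps):
  M: 0.1660×0.47817225 = 0.079377
  M+2: 0.1660×0.4266555 + 0.8340×0.47817225 = 0.469620
  M+4: 0.1660×0.09517225 + 0.8340×0.4266555 = 0.371629
  M+6: 0.8340×0.09517225 = 0.079374
Scale to base peak (0.469620) = 100: 16.9 : 100.0 : 79.1 : 16.9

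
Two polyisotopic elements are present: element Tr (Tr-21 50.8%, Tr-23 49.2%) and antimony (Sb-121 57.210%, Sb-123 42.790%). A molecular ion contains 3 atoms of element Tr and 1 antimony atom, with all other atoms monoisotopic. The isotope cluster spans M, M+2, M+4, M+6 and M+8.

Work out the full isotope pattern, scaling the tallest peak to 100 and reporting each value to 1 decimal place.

Element Tr pattern (n=3): 0.13109651 : 0.38090246 : 0.36890554 : 0.11909549
Antimony pattern (n=1): 0.5721 : 0.4279
Convolve the two distributions (both contribute in 2-u steps):
  M: 0.13109651×0.5721 = 0.075000
  M+2: 0.13109651×0.4279 + 0.38090246×0.5721 = 0.274010
  M+4: 0.38090246×0.4279 + 0.36890554×0.5721 = 0.374039
  M+6: 0.36890554×0.4279 + 0.11909549×0.5721 = 0.225989
  M+8: 0.11909549×0.4279 = 0.050961
Scale to base peak (0.374039) = 100: 20.1 : 73.3 : 100.0 : 60.4 : 13.6

20.1 : 73.3 : 100.0 : 60.4 : 13.6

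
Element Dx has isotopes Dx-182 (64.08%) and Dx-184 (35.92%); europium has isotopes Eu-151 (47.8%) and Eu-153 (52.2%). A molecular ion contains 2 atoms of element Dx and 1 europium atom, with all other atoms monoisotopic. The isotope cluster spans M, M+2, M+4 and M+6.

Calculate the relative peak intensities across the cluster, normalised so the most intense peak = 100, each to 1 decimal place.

Element Dx pattern (n=2): 0.41062464 : 0.46035072 : 0.12902464
Europium pattern (n=1): 0.4780 : 0.5220
Convolve the two distributions (both contribute in 2-u steps):
  M: 0.41062464×0.4780 = 0.196279
  M+2: 0.41062464×0.5220 + 0.46035072×0.4780 = 0.434394
  M+4: 0.46035072×0.5220 + 0.12902464×0.4780 = 0.301977
  M+6: 0.12902464×0.5220 = 0.067351
Scale to base peak (0.434394) = 100: 45.2 : 100.0 : 69.5 : 15.5

45.2 : 100.0 : 69.5 : 15.5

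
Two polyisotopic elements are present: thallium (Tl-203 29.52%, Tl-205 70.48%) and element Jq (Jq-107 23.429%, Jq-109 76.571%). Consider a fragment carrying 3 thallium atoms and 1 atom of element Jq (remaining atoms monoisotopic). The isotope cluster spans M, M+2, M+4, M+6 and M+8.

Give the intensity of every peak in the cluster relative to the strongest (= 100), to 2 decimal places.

1.44 : 15.01 : 58.29 : 100.00 : 64.00

Thallium pattern (n=3): 0.02572463 : 0.18425524 : 0.43991564 : 0.35010449
Element Jq pattern (n=1): 0.23429 : 0.76571
Convolve the two distributions (both contribute in 2-u steps):
  M: 0.02572463×0.23429 = 0.006027
  M+2: 0.02572463×0.76571 + 0.18425524×0.23429 = 0.062867
  M+4: 0.18425524×0.76571 + 0.43991564×0.23429 = 0.244154
  M+6: 0.43991564×0.76571 + 0.35010449×0.23429 = 0.418874
  M+8: 0.35010449×0.76571 = 0.268079
Scale to base peak (0.418874) = 100: 1.44 : 15.01 : 58.29 : 100.00 : 64.00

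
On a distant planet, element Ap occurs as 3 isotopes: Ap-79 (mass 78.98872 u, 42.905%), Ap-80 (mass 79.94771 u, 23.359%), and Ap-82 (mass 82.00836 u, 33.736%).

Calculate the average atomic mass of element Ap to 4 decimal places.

Weight each isotope mass by its fractional abundance: 0.42905 × 78.98872 + 0.23359 × 79.94771 + 0.33736 × 82.00836
= 33.890110 + 18.674986 + 27.666340 = 80.231436 u

80.2314 u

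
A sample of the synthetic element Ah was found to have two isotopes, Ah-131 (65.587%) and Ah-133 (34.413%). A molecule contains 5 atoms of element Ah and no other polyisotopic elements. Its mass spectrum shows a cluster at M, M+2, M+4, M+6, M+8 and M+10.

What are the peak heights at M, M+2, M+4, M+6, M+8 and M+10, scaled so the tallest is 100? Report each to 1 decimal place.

36.3 : 95.3 : 100.0 : 52.5 : 13.8 : 1.4

The 5 Ah atoms are independent, so intensities follow the terms of (0.65587 + 0.34413)^5.
P(M) = 0.65587^5 = 0.121364
P(M+2) = 5 × 0.65587^4 × 0.34413^1 = 0.318393
P(M+4) = 10 × 0.65587^3 × 0.34413^2 = 0.334117
P(M+6) = 10 × 0.65587^2 × 0.34413^3 = 0.175309
P(M+8) = 5 × 0.65587^1 × 0.34413^4 = 0.045992
P(M+10) = 0.34413^5 = 0.004826
The M+4 peak is largest (0.334117); scaling to 100 gives 36.3 : 95.3 : 100.0 : 52.5 : 13.8 : 1.4.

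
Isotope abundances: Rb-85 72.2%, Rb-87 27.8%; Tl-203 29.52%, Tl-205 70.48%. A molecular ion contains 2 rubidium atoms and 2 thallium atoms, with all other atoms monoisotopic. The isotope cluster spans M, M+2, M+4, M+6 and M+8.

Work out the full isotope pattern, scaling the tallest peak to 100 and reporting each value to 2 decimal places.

Rubidium pattern (n=2): 0.521284 : 0.401432 : 0.077284
Thallium pattern (n=2): 0.08714304 : 0.41611392 : 0.49674304
Convolve the two distributions (both contribute in 2-u steps):
  M: 0.521284×0.08714304 = 0.045426
  M+2: 0.521284×0.41611392 + 0.401432×0.08714304 = 0.251896
  M+4: 0.521284×0.49674304 + 0.401432×0.41611392 + 0.077284×0.08714304 = 0.432720
  M+6: 0.401432×0.49674304 + 0.077284×0.41611392 = 0.231568
  M+8: 0.077284×0.49674304 = 0.038390
Scale to base peak (0.432720) = 100: 10.50 : 58.21 : 100.00 : 53.51 : 8.87

10.50 : 58.21 : 100.00 : 53.51 : 8.87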